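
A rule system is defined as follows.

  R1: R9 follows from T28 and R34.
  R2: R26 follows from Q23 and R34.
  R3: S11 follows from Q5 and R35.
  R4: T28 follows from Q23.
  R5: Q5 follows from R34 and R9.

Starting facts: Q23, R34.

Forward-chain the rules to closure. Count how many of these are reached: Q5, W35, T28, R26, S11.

Q23 and R34 hold, so R26 follows (R2).
From Q23, R4 gives T28.
T28 and R34 hold, so R9 follows (R1).
R34 and R9 hold, so Q5 follows (R5).
Q5: reached.
No rule produces W35, and it is not given.
T28: reached.
R26: reached.
S11 would need Q5 and R35 (R3), but R35 is never established.
Reached: Q5, T28, and R26 — 3 of the 5.

3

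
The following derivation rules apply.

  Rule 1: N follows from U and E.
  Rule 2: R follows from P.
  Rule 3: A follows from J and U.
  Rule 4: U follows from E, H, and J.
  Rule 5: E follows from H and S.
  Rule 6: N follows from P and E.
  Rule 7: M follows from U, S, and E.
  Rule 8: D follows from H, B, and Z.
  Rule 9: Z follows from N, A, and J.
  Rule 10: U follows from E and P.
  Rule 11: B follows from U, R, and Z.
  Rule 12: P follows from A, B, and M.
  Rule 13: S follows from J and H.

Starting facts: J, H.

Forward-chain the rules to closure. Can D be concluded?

No

D would need H, B, and Z (Rule 8), but B is never established.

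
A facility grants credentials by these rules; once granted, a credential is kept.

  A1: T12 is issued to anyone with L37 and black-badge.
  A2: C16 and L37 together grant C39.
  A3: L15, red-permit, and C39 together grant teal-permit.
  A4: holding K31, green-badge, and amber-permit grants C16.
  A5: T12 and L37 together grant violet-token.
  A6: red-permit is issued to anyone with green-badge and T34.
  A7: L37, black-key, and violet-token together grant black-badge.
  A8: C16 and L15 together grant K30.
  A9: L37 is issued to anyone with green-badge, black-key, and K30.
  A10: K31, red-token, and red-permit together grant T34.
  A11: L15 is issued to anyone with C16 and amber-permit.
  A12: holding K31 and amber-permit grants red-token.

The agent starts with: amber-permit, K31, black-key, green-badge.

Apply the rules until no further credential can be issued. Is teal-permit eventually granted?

teal-permit would need L15, red-permit, and C39 (A3), but red-permit is never granted.

No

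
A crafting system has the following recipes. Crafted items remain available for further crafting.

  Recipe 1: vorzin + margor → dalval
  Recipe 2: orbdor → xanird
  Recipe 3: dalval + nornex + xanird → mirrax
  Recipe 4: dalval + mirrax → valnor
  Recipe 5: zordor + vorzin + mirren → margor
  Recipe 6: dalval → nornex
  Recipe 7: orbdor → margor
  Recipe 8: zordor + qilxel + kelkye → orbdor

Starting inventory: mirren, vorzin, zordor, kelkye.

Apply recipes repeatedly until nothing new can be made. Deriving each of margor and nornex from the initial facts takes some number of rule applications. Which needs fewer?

margor

margor: zordor + vorzin + mirren → margor (Recipe 5). [1 rule application]
nornex: Using Recipe 5, zordor, vorzin, and mirren make margor. Using Recipe 1, vorzin and margor make dalval. dalval → nornex (Recipe 6). [3 rule applications]
margor needs fewer.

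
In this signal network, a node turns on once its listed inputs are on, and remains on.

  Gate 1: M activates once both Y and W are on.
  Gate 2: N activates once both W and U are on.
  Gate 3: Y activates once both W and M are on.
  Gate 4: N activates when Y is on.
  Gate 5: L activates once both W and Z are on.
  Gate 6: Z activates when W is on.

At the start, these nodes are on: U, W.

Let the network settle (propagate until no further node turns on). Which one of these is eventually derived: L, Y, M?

W is on, so Z activates (Gate 6).
W and Z are on, so L activates (Gate 5).
M would need Y and W (Gate 1), but Y never turns on. Y would need W and M (Gate 3), but M never turns on.

L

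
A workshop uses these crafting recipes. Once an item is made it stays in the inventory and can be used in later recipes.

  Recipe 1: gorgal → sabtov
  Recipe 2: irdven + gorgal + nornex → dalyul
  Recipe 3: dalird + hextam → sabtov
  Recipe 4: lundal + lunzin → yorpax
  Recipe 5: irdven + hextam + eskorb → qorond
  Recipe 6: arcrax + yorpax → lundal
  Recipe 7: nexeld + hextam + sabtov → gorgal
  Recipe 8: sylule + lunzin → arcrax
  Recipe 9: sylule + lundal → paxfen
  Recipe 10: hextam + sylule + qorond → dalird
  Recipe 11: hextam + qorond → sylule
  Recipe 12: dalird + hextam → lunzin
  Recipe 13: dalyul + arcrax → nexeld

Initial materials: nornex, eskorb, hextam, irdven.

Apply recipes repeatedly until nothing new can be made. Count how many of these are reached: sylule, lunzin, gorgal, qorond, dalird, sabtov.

5

irdven + hextam + eskorb → qorond (Recipe 5).
Using Recipe 11, hextam and qorond make sylule.
hextam + sylule + qorond → dalird (Recipe 10).
Using Recipe 3, dalird and hextam make sabtov.
Using Recipe 12, dalird and hextam make lunzin.
sylule: reached.
lunzin: reached.
gorgal would need nexeld, hextam, and sabtov (Recipe 7), but nexeld is never obtained.
qorond: reached.
dalird: reached.
sabtov: reached.
Reached: sylule, lunzin, qorond, dalird, and sabtov — 5 of the 6.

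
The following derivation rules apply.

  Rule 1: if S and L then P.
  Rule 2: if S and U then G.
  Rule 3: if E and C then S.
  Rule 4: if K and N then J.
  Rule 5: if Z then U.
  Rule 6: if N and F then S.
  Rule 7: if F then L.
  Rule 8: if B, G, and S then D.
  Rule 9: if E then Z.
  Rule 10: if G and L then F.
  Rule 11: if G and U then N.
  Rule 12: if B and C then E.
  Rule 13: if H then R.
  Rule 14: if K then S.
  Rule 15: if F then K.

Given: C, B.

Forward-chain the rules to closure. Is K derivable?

K would need F (Rule 15), but F is never established.

No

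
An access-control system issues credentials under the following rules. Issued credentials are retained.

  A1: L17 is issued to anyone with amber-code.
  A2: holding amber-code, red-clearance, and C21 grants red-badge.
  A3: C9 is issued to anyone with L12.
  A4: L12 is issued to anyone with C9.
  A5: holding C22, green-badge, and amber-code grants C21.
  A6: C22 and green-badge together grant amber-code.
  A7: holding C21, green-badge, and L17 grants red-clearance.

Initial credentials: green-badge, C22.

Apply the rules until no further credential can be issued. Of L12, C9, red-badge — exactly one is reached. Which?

red-badge

Holding C22 and green-badge grants amber-code (A6).
Holding C22, green-badge, and amber-code grants C21 (A5).
Holding amber-code grants L17 (A1).
Holding C21, green-badge, and L17 grants red-clearance (A7).
Holding amber-code, red-clearance, and C21 grants red-badge (A2).
L12 would need C9 (A4), but C9 is never granted. C9 would need L12 (A3), but L12 is never granted.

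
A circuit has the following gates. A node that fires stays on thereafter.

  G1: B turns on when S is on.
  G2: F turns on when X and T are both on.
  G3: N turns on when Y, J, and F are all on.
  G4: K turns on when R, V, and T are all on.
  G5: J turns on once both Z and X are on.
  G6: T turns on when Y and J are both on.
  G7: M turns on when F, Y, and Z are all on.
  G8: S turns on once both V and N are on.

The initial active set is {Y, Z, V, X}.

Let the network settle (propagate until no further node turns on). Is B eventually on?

Yes

G5: Z and X on → J on.
G6: Y and J on → T on.
X and T are on, so F turns on (G2).
G3: Y, J, and F on → N on.
V and N are on, so S turns on (G8).
G1: S on → B on.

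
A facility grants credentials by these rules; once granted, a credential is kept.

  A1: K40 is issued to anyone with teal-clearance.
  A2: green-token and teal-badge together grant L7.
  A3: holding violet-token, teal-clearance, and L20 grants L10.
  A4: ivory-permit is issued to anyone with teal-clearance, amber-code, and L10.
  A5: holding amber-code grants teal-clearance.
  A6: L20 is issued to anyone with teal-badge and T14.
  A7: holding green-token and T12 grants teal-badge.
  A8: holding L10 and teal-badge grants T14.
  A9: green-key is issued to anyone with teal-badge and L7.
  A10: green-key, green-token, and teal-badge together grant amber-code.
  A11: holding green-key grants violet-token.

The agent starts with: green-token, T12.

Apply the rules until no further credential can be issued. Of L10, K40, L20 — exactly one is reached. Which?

K40

Holding green-token and T12 grants teal-badge (A7).
Holding green-token and teal-badge grants L7 (A2).
Holding teal-badge and L7 grants green-key (A9).
Holding green-key, green-token, and teal-badge grants amber-code (A10).
Holding amber-code grants teal-clearance (A5).
Holding teal-clearance grants K40 (A1).
L10 would need violet-token, teal-clearance, and L20 (A3), but L20 is never granted. L20 would need teal-badge and T14 (A6), but T14 is never granted.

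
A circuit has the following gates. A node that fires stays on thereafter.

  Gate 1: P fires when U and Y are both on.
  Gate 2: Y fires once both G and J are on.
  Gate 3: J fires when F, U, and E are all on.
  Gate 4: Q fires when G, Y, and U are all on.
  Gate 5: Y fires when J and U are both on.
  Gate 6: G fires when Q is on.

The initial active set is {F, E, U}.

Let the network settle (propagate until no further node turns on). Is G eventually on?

G would need Q (Gate 6), but Q never turns on.

No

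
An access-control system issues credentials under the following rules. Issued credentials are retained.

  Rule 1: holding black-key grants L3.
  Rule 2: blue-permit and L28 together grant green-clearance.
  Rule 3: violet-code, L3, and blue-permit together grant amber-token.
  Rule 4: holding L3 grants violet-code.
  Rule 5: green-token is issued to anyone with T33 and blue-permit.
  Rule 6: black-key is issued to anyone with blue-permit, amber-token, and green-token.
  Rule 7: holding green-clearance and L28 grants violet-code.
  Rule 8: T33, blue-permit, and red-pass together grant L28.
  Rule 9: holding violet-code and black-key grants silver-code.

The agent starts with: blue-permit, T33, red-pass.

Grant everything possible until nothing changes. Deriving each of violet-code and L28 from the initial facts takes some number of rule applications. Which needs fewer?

L28

L28: Holding T33, blue-permit, and red-pass grants L28 (Rule 8). [1 rule application]
violet-code: Holding T33, blue-permit, and red-pass grants L28 (Rule 8). Holding blue-permit and L28 grants green-clearance (Rule 2). Holding green-clearance and L28 grants violet-code (Rule 7). [3 rule applications]
L28 needs fewer.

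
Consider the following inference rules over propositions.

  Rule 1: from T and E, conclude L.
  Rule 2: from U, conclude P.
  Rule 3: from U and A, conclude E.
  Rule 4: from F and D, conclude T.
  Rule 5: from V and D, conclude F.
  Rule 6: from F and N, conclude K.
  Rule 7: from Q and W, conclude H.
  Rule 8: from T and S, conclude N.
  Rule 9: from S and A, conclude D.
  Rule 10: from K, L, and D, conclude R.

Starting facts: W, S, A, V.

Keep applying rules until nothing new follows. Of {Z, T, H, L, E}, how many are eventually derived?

1

S and A hold, so D follows (Rule 9).
From V and D, Rule 5 gives F.
F and D hold, so T follows (Rule 4).
No rule produces Z, and it is not given.
T: reached.
H would need Q and W (Rule 7), but Q is never established.
L would need T and E (Rule 1), but E is never established.
E would need U and A (Rule 3), but U is never established.
Reached: T — 1 of the 5.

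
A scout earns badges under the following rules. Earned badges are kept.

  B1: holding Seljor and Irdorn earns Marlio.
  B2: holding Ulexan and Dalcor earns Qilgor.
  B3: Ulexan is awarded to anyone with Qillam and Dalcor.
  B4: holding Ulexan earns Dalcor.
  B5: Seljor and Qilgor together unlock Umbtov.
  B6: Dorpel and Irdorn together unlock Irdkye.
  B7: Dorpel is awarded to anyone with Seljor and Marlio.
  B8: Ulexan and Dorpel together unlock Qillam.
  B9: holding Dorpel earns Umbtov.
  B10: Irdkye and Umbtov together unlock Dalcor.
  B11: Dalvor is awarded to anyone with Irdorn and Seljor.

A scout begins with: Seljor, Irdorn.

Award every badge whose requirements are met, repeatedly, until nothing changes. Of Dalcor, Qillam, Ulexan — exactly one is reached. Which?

With Seljor and Irdorn, Marlio is earned (B1).
With Seljor and Marlio, Dorpel is earned (B7).
With Dorpel, Umbtov is earned (B9).
With Dorpel and Irdorn, Irdkye is earned (B6).
With Irdkye and Umbtov, Dalcor is earned (B10).
Ulexan would need Qillam and Dalcor (B3), but Qillam is never earned. Qillam would need Ulexan and Dorpel (B8), but Ulexan is never earned.

Dalcor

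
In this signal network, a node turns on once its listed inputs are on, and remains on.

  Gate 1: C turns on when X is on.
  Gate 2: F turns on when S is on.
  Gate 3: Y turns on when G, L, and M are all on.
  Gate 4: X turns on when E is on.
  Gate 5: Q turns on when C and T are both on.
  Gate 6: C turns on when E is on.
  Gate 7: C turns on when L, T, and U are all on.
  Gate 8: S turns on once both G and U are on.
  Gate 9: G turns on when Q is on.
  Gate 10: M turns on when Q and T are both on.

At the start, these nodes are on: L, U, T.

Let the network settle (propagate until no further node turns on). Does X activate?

X would need E (Gate 4), but E never turns on.

No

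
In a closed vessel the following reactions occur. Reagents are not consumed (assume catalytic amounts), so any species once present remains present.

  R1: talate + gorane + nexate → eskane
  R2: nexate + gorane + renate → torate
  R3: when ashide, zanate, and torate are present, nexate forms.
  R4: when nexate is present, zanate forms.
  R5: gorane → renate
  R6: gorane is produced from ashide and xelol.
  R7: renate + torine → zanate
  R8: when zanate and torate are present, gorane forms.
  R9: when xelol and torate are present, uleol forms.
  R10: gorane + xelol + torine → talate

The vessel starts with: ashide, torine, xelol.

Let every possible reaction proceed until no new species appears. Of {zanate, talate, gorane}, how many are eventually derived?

3

ashide and xelol present → gorane forms (R6).
gorane, xelol, and torine present → talate forms (R10).
gorane present → renate forms (R5).
renate and torine present → zanate forms (R7).
zanate: reached.
talate: reached.
gorane: reached.
All 3 are reached.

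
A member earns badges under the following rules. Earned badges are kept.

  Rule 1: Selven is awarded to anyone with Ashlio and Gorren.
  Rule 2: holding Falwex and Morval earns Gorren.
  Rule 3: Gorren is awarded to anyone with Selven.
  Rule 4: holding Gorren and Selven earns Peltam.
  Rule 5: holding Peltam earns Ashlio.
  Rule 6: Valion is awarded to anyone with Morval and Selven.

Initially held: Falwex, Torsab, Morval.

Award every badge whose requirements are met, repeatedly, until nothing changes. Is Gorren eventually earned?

Yes

With Falwex and Morval, Gorren is earned (Rule 2).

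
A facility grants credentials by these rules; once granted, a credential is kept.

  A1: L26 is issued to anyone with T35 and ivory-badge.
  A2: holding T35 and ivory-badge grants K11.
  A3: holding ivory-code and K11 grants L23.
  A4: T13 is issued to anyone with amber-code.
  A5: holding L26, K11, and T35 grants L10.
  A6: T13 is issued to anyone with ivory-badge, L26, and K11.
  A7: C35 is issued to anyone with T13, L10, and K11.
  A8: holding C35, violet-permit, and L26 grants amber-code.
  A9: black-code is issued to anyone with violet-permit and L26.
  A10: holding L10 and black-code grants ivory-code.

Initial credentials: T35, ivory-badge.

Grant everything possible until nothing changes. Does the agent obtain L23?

No

L23 would need ivory-code and K11 (A3), but ivory-code is never granted.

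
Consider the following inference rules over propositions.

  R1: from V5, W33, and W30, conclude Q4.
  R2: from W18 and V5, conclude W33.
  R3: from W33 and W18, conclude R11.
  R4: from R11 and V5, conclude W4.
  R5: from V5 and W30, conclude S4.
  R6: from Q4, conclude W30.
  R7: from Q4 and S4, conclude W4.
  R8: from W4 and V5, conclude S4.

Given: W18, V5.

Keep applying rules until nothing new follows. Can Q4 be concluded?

No

Q4 would need V5, W33, and W30 (R1), but W30 is never established.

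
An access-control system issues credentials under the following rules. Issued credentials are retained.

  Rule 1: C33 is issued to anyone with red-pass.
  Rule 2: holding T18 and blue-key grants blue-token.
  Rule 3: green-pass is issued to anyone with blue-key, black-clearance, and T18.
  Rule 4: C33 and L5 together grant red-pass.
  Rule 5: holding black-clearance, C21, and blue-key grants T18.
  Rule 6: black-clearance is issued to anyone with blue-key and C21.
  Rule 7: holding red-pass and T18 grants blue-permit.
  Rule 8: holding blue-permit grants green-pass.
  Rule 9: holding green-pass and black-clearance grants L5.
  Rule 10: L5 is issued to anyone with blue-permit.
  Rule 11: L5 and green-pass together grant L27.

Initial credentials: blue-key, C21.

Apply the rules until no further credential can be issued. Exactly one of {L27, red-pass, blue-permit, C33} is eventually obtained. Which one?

L27

Holding blue-key and C21 grants black-clearance (Rule 6).
Holding black-clearance, C21, and blue-key grants T18 (Rule 5).
Holding blue-key, black-clearance, and T18 grants green-pass (Rule 3).
Holding green-pass and black-clearance grants L5 (Rule 9).
Holding L5 and green-pass grants L27 (Rule 11).
red-pass would need C33 and L5 (Rule 4), but C33 is never granted. C33 would need red-pass (Rule 1), but red-pass is never granted. blue-permit would need red-pass and T18 (Rule 7), but red-pass is never granted.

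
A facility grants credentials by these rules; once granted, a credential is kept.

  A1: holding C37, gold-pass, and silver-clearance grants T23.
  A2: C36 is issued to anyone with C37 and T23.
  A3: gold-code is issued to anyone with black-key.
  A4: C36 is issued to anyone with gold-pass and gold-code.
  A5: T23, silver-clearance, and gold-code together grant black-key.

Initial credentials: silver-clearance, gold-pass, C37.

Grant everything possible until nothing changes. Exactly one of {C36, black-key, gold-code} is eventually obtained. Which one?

Holding C37, gold-pass, and silver-clearance grants T23 (A1).
Holding C37 and T23 grants C36 (A2).
black-key would need T23, silver-clearance, and gold-code (A5), but gold-code is never granted. gold-code would need black-key (A3), but black-key is never granted.

C36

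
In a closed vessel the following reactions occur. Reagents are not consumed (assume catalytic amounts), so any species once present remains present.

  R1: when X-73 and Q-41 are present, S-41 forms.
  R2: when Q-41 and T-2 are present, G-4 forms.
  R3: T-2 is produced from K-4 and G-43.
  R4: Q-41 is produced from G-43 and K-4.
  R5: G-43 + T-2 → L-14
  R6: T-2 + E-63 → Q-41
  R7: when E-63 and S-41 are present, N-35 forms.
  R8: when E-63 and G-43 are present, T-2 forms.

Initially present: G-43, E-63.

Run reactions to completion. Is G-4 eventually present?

E-63 and G-43 present → T-2 forms (R8).
T-2 and E-63 present → Q-41 forms (R6).
Q-41 and T-2 present → G-4 forms (R2).

Yes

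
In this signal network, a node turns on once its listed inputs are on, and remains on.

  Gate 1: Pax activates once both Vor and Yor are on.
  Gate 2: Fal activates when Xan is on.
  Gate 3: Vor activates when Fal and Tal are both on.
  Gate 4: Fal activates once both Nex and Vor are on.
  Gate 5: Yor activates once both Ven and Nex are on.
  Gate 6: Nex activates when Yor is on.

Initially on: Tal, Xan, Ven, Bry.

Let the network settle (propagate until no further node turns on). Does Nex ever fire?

Nex would need Yor (Gate 6), but Yor never turns on.

No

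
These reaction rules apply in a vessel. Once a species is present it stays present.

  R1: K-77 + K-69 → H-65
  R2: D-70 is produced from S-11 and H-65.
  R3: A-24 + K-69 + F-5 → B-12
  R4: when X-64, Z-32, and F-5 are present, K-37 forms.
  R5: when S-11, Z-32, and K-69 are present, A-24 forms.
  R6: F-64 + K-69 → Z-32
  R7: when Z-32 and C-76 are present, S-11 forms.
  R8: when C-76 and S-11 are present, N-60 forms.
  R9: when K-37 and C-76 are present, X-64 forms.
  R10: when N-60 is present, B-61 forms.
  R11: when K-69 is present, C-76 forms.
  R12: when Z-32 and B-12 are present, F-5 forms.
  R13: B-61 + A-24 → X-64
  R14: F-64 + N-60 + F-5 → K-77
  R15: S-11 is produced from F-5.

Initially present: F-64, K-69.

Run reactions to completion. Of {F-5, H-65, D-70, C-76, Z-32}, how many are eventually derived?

2

K-69 present → C-76 forms (R11).
F-64 and K-69 present → Z-32 forms (R6).
F-5 would need Z-32 and B-12 (R12), but B-12 never forms.
H-65 would need K-77 and K-69 (R1), but K-77 never forms.
D-70 would need S-11 and H-65 (R2), but H-65 never forms.
C-76: reached.
Z-32: reached.
Reached: C-76 and Z-32 — 2 of the 5.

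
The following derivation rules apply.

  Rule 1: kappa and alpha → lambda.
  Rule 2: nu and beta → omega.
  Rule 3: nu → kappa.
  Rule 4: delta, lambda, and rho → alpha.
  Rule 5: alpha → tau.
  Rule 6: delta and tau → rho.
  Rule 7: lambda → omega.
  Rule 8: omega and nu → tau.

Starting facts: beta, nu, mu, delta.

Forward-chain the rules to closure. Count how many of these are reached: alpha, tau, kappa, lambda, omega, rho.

nu holds, so kappa follows (Rule 3).
nu and beta hold, so omega follows (Rule 2).
From omega and nu, Rule 8 gives tau.
From delta and tau, Rule 6 gives rho.
alpha would need delta, lambda, and rho (Rule 4), but lambda is never established.
tau: reached.
kappa: reached.
lambda would need kappa and alpha (Rule 1), but alpha is never established.
omega: reached.
rho: reached.
Reached: tau, kappa, omega, and rho — 4 of the 6.

4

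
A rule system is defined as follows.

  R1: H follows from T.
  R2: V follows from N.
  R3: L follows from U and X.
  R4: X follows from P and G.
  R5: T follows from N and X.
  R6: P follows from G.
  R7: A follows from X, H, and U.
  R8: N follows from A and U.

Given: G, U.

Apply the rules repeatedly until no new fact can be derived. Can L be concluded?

Yes

From G, R6 gives P.
From P and G, R4 gives X.
U and X hold, so L follows (R3).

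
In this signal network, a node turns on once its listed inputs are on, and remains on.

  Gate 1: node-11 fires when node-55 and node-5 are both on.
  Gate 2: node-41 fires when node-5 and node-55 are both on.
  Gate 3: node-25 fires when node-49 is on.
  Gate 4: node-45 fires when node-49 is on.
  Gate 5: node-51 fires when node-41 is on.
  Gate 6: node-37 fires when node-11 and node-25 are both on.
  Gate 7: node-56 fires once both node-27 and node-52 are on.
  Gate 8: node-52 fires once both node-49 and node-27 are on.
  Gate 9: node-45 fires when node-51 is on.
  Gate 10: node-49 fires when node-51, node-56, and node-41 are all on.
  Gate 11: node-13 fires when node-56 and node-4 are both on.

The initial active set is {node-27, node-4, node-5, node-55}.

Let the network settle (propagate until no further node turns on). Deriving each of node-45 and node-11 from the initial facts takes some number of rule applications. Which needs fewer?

node-11: Gate 1: node-55 and node-5 on → node-11 on. [1 rule application]
node-45: Gate 2: node-5 and node-55 on → node-41 on. node-41 is on, so node-51 fires (Gate 5). node-51 is on, so node-45 fires (Gate 9). [3 rule applications]
node-11 needs fewer.

node-11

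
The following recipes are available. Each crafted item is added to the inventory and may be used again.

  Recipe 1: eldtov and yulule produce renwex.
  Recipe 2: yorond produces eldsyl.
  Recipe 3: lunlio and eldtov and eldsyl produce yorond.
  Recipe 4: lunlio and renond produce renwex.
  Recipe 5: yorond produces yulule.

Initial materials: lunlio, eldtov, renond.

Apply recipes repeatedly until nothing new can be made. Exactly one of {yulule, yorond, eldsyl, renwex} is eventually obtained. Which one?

renwex

lunlio and renond → renwex (Recipe 4).
yulule would need yorond (Recipe 5), but yorond is never obtained. yorond would need lunlio, eldtov, and eldsyl (Recipe 3), but eldsyl is never obtained. eldsyl would need yorond (Recipe 2), but yorond is never obtained.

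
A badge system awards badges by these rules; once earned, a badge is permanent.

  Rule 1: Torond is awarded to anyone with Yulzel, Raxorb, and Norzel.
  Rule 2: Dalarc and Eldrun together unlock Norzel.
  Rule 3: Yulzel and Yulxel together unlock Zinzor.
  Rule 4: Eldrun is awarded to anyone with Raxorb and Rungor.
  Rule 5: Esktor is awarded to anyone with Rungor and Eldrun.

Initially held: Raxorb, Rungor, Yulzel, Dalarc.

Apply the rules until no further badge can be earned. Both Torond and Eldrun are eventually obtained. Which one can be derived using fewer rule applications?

Eldrun

Eldrun: With Raxorb and Rungor, Eldrun is earned (Rule 4). [1 rule application]
Torond: With Raxorb and Rungor, Eldrun is earned (Rule 4). With Dalarc and Eldrun, Norzel is earned (Rule 2). With Yulzel, Raxorb, and Norzel, Torond is earned (Rule 1). [3 rule applications]
Eldrun needs fewer.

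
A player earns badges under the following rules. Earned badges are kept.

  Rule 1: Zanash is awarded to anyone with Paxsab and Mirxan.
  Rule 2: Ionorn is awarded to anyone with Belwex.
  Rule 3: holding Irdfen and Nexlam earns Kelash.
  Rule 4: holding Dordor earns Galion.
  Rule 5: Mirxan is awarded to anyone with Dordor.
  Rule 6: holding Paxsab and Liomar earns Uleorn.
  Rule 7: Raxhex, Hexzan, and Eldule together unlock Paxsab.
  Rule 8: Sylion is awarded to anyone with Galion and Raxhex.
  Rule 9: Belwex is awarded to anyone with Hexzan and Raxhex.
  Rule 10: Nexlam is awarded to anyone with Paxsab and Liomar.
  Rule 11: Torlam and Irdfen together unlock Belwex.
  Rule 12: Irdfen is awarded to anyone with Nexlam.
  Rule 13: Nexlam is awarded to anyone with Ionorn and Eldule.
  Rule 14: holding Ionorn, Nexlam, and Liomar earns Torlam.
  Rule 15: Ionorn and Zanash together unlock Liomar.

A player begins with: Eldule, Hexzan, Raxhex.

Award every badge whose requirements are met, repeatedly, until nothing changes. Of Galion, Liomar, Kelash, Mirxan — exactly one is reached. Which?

With Hexzan and Raxhex, Belwex is earned (Rule 9).
With Belwex, Ionorn is earned (Rule 2).
With Ionorn and Eldule, Nexlam is earned (Rule 13).
With Nexlam, Irdfen is earned (Rule 12).
With Irdfen and Nexlam, Kelash is earned (Rule 3).
Mirxan would need Dordor (Rule 5), but Dordor is never earned. Liomar would need Ionorn and Zanash (Rule 15), but Zanash is never earned. Galion would need Dordor (Rule 4), but Dordor is never earned.

Kelash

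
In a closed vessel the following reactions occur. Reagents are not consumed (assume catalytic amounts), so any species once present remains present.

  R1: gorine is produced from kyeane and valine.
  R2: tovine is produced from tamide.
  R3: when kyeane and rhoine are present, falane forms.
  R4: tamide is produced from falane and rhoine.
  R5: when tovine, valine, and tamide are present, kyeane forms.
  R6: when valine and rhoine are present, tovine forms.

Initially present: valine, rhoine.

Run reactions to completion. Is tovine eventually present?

Yes

valine and rhoine present → tovine forms (R6).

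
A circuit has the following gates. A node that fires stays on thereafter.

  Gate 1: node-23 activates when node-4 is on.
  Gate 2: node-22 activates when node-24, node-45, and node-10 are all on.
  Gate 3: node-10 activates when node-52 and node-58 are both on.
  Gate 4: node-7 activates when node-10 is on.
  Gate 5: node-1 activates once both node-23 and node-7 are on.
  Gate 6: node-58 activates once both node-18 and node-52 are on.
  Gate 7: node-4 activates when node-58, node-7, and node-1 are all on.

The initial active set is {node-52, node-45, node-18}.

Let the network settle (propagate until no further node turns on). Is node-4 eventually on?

No

node-4 would need node-58, node-7, and node-1 (Gate 7), but node-1 never turns on.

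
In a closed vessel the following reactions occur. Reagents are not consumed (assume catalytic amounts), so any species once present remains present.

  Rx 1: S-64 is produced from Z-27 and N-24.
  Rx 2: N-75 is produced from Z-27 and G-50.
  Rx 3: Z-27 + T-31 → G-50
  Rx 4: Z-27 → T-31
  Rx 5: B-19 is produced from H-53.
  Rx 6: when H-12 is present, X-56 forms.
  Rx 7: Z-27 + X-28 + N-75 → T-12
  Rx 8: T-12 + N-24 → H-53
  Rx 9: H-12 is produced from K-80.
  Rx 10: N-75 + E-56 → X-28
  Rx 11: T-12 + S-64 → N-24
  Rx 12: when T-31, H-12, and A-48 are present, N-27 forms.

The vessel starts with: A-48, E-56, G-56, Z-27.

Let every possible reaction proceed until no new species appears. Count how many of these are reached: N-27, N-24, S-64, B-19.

N-27 would need T-31, H-12, and A-48 (Rx 12), but H-12 never forms.
N-24 would need T-12 and S-64 (Rx 11), but S-64 never forms.
S-64 would need Z-27 and N-24 (Rx 1), but N-24 never forms.
B-19 would need H-53 (Rx 5), but H-53 never forms.
None of the 4 are reached.

0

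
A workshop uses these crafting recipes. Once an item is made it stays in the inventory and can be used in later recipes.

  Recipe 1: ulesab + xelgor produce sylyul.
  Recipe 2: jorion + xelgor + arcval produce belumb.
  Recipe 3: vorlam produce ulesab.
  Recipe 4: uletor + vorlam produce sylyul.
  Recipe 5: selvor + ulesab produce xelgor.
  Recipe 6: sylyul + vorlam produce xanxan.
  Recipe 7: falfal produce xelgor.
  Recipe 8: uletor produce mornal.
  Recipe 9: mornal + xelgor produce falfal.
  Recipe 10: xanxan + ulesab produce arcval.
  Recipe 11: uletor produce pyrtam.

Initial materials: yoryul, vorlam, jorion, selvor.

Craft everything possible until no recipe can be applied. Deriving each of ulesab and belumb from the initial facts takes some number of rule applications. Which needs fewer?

ulesab: Using Recipe 3, vorlam makes ulesab. [1 rule application]
belumb: vorlam → ulesab (Recipe 3). Using Recipe 5, selvor and ulesab make xelgor. ulesab + xelgor → sylyul (Recipe 1). sylyul + vorlam → xanxan (Recipe 6). xanxan + ulesab → arcval (Recipe 10). jorion + xelgor + arcval → belumb (Recipe 2). [6 rule applications]
ulesab needs fewer.

ulesab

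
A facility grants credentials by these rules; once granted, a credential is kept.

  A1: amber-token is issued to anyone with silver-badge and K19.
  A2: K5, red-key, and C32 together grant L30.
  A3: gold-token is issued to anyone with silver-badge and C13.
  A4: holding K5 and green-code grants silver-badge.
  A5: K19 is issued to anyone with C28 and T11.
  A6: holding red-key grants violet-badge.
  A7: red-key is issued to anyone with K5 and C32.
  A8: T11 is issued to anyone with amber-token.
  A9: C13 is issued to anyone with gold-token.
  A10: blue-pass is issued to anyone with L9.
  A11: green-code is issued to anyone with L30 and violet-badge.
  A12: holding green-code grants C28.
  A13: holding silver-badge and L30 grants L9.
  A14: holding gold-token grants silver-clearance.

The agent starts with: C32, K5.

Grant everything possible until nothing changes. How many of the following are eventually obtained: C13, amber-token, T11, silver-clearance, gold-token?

0

C13 would need gold-token (A9), but gold-token is never granted.
amber-token would need silver-badge and K19 (A1), but K19 is never granted.
T11 would need amber-token (A8), but amber-token is never granted.
silver-clearance would need gold-token (A14), but gold-token is never granted.
gold-token would need silver-badge and C13 (A3), but C13 is never granted.
None of the 5 are reached.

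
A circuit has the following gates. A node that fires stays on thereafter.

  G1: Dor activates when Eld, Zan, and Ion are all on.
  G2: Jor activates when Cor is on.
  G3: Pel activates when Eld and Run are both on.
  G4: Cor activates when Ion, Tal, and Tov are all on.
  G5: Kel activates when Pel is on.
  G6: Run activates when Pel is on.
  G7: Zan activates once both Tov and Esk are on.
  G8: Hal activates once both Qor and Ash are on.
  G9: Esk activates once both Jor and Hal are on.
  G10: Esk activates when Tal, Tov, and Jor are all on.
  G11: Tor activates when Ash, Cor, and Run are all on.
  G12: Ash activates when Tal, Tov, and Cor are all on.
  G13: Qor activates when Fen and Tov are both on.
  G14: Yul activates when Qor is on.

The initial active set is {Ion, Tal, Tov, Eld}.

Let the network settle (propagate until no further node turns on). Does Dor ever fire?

Yes

Ion, Tal, and Tov are on, so Cor activates (G4).
G2: Cor on → Jor on.
G10: Tal, Tov, and Jor on → Esk on.
G7: Tov and Esk on → Zan on.
Eld, Zan, and Ion are on, so Dor activates (G1).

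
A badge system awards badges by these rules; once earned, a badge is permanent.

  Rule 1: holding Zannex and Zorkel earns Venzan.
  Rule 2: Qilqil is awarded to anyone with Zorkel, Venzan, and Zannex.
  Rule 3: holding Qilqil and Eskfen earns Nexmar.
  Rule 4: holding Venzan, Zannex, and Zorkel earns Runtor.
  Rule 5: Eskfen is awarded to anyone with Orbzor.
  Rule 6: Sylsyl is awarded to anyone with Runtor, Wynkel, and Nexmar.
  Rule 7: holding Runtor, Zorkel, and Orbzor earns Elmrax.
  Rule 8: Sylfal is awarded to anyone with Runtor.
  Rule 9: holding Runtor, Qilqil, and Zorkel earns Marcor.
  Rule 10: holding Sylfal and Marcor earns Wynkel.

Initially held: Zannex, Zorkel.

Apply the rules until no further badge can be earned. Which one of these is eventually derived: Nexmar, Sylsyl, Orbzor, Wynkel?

Wynkel

With Zannex and Zorkel, Venzan is earned (Rule 1).
With Venzan, Zannex, and Zorkel, Runtor is earned (Rule 4).
With Zorkel, Venzan, and Zannex, Qilqil is earned (Rule 2).
With Runtor, Qilqil, and Zorkel, Marcor is earned (Rule 9).
With Runtor, Sylfal is earned (Rule 8).
With Sylfal and Marcor, Wynkel is earned (Rule 10).
Nexmar would need Qilqil and Eskfen (Rule 3), but Eskfen is never earned. Sylsyl would need Runtor, Wynkel, and Nexmar (Rule 6), but Nexmar is never earned. No rule produces Orbzor, and it is not given.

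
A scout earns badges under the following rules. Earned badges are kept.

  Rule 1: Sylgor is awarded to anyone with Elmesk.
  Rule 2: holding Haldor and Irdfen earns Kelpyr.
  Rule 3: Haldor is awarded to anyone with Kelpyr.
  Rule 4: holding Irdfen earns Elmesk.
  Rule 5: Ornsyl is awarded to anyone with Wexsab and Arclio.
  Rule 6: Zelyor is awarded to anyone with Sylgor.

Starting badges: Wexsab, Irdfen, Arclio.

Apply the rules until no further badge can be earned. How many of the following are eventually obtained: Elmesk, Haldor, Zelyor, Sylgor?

3

With Irdfen, Elmesk is earned (Rule 4).
With Elmesk, Sylgor is earned (Rule 1).
With Sylgor, Zelyor is earned (Rule 6).
Elmesk: reached.
Haldor would need Kelpyr (Rule 3), but Kelpyr is never earned.
Zelyor: reached.
Sylgor: reached.
Reached: Elmesk, Zelyor, and Sylgor — 3 of the 4.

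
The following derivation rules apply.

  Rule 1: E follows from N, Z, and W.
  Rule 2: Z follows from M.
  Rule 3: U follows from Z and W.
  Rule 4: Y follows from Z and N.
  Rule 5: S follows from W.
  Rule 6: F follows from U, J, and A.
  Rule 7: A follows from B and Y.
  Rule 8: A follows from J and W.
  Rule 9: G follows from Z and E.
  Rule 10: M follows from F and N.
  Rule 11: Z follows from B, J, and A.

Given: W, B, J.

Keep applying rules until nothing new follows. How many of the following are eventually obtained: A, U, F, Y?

J and W hold, so A follows (Rule 8).
From B, J, and A, Rule 11 gives Z.
Z and W hold, so U follows (Rule 3).
From U, J, and A, Rule 6 gives F.
A: reached.
U: reached.
F: reached.
Y would need Z and N (Rule 4), but N is never established.
Reached: A, U, and F — 3 of the 4.

3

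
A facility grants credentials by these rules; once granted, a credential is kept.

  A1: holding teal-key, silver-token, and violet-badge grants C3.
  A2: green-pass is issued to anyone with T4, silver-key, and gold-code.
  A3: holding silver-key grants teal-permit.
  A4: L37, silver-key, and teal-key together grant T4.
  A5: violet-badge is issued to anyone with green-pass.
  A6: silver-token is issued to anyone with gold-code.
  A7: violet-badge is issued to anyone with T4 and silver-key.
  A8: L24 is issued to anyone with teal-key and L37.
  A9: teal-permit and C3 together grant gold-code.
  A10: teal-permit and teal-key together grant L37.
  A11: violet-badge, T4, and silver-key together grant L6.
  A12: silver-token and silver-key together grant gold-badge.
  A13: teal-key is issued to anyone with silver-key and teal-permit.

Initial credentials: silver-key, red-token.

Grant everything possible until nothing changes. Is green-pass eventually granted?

green-pass would need T4, silver-key, and gold-code (A2), but gold-code is never granted.

No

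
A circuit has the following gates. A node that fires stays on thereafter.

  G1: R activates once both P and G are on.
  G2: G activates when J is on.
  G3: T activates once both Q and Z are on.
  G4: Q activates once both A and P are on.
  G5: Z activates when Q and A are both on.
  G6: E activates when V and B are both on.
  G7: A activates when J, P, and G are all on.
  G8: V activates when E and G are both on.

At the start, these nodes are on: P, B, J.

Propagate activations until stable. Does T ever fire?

J is on, so G activates (G2).
G7: J, P, and G on → A on.
G4: A and P on → Q on.
G5: Q and A on → Z on.
Q and Z are on, so T activates (G3).

Yes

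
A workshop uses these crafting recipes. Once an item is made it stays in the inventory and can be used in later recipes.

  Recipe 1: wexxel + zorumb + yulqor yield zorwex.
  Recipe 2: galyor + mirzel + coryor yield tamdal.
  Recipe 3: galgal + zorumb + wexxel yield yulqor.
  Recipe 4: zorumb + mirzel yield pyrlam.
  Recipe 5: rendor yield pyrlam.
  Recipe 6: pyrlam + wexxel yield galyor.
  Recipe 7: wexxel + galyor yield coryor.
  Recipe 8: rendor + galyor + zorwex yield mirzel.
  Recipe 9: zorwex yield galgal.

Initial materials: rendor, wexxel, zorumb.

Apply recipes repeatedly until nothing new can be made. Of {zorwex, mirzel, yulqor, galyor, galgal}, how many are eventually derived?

Using Recipe 5, rendor makes pyrlam.
Using Recipe 6, pyrlam and wexxel make galyor.
zorwex would need wexxel, zorumb, and yulqor (Recipe 1), but yulqor is never obtained.
mirzel would need rendor, galyor, and zorwex (Recipe 8), but zorwex is never obtained.
yulqor would need galgal, zorumb, and wexxel (Recipe 3), but galgal is never obtained.
galyor: reached.
galgal would need zorwex (Recipe 9), but zorwex is never obtained.
Reached: galyor — 1 of the 5.

1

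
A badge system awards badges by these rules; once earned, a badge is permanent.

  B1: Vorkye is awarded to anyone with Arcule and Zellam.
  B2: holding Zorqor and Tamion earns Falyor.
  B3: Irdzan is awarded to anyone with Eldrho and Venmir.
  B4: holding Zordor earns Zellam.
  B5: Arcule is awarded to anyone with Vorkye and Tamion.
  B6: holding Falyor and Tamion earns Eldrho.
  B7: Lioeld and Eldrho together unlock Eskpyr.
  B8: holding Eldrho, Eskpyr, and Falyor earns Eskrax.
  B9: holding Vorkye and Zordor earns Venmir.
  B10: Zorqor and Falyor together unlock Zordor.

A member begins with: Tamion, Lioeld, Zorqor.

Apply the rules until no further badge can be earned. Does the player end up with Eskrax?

With Zorqor and Tamion, Falyor is earned (B2).
With Falyor and Tamion, Eldrho is earned (B6).
With Lioeld and Eldrho, Eskpyr is earned (B7).
With Eldrho, Eskpyr, and Falyor, Eskrax is earned (B8).

Yes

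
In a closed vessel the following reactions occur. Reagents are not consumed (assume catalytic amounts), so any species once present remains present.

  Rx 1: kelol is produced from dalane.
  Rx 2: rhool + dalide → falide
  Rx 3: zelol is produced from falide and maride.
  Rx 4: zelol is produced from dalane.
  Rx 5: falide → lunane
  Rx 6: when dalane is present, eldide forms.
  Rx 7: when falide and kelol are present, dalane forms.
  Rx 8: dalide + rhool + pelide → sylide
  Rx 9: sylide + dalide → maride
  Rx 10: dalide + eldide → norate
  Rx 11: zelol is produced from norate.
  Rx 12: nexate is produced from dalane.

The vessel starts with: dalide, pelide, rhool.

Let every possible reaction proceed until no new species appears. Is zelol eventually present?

dalide, rhool, and pelide present → sylide forms (Rx 8).
rhool and dalide present → falide forms (Rx 2).
sylide and dalide present → maride forms (Rx 9).
falide and maride present → zelol forms (Rx 3).

Yes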